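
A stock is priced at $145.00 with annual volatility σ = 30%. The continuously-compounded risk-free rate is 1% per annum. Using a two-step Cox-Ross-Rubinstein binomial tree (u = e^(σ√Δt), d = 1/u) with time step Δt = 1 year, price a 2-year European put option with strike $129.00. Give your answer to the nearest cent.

$15.08

CRR parameters: u = e^(σ√Δt) = e^(0.3·√1) = 1.3499, d = 1/u = 0.7408
Per-period rate: rΔt = 0.01·1 = 0.01, so R = e^0.01 = 1.0101
Risk-neutral probability p = (e^0.01 − 0.7408)/(1.3499 − 0.7408) = 0.2692/0.6090 = 0.4421
Terminal stock prices: S_uu = 264.2, S_ud = 145, S_dd = 79.58
Terminal payoffs (K − S): max(-135.2, 0) = 0, max(-16, 0) = 0, max(49.42, 0) = 49.42
Node u (S = 195.7): V_u = e^(−0.01)·[0.4421·0.0000 + 0.5579·0.0000] = 0.0000
Node d (S = 107.4): V_d = e^(−0.01)·[0.4421·0.0000 + 0.5579·49.4223] = 27.3004
Node 0 (S = 145): V_0 = e^(−0.01)·[0.4421·0.0000 + 0.5579·27.3004] = 15.0804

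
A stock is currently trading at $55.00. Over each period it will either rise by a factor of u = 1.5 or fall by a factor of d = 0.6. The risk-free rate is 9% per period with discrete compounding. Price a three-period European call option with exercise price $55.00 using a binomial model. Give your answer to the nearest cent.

Risk-neutral probability p = (1 + 0.09 − 0.6)/(1.5 − 0.6) = 0.4900/0.9000 = 0.5444
Terminal stock prices: S_uuu = 185.6, S_uud = 74.25, S_udd = 29.7, S_ddd = 11.88
Terminal payoffs (S − K): max(130.6, 0) = 130.6, max(19.25, 0) = 19.25, max(-25.3, 0) = 0, max(-43.12, 0) = 0
Node uu (S = 123.8): V_uu = 1/1.09·[0.5444·130.6250 + 0.4556·19.2500] = 73.2913
Node ud (S = 49.5): V_ud = 1/1.09·[0.5444·19.2500 + 0.4556·0.0000] = 9.6152
Node dd (S = 19.8): V_dd = 1/1.09·[0.5444·0.0000 + 0.4556·0.0000] = 0.0000
Node u (S = 82.5): V_u = 1/1.09·[0.5444·73.2913 + 0.4556·9.6152] = 40.6269
Node d (S = 33): V_d = 1/1.09·[0.5444·9.6152 + 0.4556·0.0000] = 4.8027
Node 0 (S = 55): V_0 = 1/1.09·[0.5444·40.6269 + 0.4556·4.8027] = 22.3000

$22.30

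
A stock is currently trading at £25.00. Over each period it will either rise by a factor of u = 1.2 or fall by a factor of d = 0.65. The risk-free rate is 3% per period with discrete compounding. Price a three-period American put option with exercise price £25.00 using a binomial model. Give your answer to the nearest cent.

Risk-neutral probability p = (1 + 0.03 − 0.65)/(1.2 − 0.65) = 0.3800/0.5500 = 0.6909
Terminal stock prices: S_uuu = 43.2, S_uud = 23.4, S_udd = 12.68, S_ddd = 6.866
Terminal payoffs (K − S): max(-18.2, 0) = 0, max(1.6, 0) = 1.6, max(12.32, 0) = 12.32, max(18.13, 0) = 18.13
Node uu (S = 36): continuation = 1/1.03·[0.6909·0.0000 + 0.3091·1.6000] = 0.4801; exercise value = 0.0000 ≤ continuation, so V_uu = 0.4801
Node ud (S = 19.5): continuation = 1/1.03·[0.6909·1.6000 + 0.3091·12.3250] = 4.7718; exercise value = 5.5000 > continuation, so V_ud = 5.5000 (exercise)
Node dd (S = 10.56): continuation = 1/1.03·[0.6909·12.3250 + 0.3091·18.1344] = 13.7093; exercise value = 14.4375 > continuation, so V_dd = 14.4375 (exercise)
Node u (S = 30): continuation = 1/1.03·[0.6909·0.4801 + 0.3091·5.5000] = 1.9726; exercise value = 0.0000 ≤ continuation, so V_u = 1.9726
Node d (S = 16.25): continuation = 1/1.03·[0.6909·5.5000 + 0.3091·14.4375] = 8.0218; exercise value = 8.7500 > continuation, so V_d = 8.7500 (exercise)
Node 0 (S = 25): continuation = 1/1.03·[0.6909·1.9726 + 0.3091·8.7500] = 3.9489; exercise value = 0.0000 ≤ continuation, so V_0 = 3.9489

£3.95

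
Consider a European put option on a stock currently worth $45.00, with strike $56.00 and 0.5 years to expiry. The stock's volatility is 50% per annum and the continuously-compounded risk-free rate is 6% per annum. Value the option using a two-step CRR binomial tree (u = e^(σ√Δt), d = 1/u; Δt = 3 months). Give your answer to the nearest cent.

CRR parameters: u = e^(σ√Δt) = e^(0.5·√0.25) = 1.2840, d = 1/u = 0.7788
Per-period rate: rΔt = 0.06·0.25 = 0.015, so R = e^0.015 = 1.0151
Risk-neutral probability p = (e^0.015 − 0.7788)/(1.2840 − 0.7788) = 0.2363/0.5052 = 0.4677
Terminal stock prices: S_uu = 74.19, S_ud = 45, S_dd = 27.29
Terminal payoffs (K − S): max(-18.19, 0) = 0, max(11, 0) = 11, max(28.71, 0) = 28.71
Node u (S = 57.78): V_u = e^(−0.015)·[0.4677·0.0000 + 0.5323·11.0000] = 5.7677
Node d (S = 35.05): V_d = e^(−0.015)·[0.4677·11.0000 + 0.5323·28.7061] = 20.1202
Node 0 (S = 45): V_0 = e^(−0.015)·[0.4677·5.7677 + 0.5323·20.1202] = 13.2074

$13.21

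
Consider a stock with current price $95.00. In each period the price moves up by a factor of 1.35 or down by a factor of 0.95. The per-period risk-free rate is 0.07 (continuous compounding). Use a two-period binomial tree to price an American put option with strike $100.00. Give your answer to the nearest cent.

$6.31

Risk-neutral probability p = (e^0.07 − 0.95)/(1.35 − 0.95) = 0.1225/0.4000 = 0.3063
Terminal stock prices: S_uu = 173.1, S_ud = 121.8, S_dd = 85.74
Terminal payoffs (K − S): max(-73.14, 0) = 0, max(-21.84, 0) = 0, max(14.26, 0) = 14.26
Node u (S = 128.2): continuation = e^(−0.07)·[0.3063·0.0000 + 0.6937·0.0000] = 0.0000; exercise value = 0.0000 ≤ continuation, so V_u = 0.0000
Node d (S = 90.25): continuation = e^(−0.07)·[0.3063·0.0000 + 0.6937·14.2625] = 9.2254; exercise value = 9.7500 > continuation, so V_d = 9.7500 (exercise)
Node 0 (S = 95): continuation = e^(−0.07)·[0.3063·0.0000 + 0.6937·9.7500] = 6.3066; exercise value = 5.0000 ≤ continuation, so V_0 = 6.3066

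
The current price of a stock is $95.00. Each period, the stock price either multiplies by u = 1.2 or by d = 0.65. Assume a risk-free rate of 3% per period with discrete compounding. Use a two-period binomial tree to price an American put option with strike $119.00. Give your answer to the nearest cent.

$26.22

Risk-neutral probability p = (1 + 0.03 − 0.65)/(1.2 − 0.65) = 0.3800/0.5500 = 0.6909
Terminal stock prices: S_uu = 136.8, S_ud = 74.1, S_dd = 40.14
Terminal payoffs (K − S): max(-17.8, 0) = 0, max(44.9, 0) = 44.9, max(78.86, 0) = 78.86
Node u (S = 114): continuation = 1/1.03·[0.6909·0.0000 + 0.3091·44.9000] = 13.4740; exercise value = 5.0000 ≤ continuation, so V_u = 13.4740
Node d (S = 61.75): continuation = 1/1.03·[0.6909·44.9000 + 0.3091·78.8625] = 53.7840; exercise value = 57.2500 > continuation, so V_d = 57.2500 (exercise)
Node 0 (S = 95): continuation = 1/1.03·[0.6909·13.4740 + 0.3091·57.2500] = 26.2182; exercise value = 24.0000 ≤ continuation, so V_0 = 26.2182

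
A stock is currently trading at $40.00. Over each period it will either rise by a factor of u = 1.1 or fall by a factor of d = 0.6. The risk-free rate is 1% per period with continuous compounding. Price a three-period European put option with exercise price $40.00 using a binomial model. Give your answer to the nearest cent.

Risk-neutral probability p = (e^0.01 − 0.6)/(1.1 − 0.6) = 0.4101/0.5000 = 0.8201
Terminal stock prices: S_uuu = 53.24, S_uud = 29.04, S_udd = 15.84, S_ddd = 8.64
Terminal payoffs (K − S): max(-13.24, 0) = 0, max(10.96, 0) = 10.96, max(24.16, 0) = 24.16, max(31.36, 0) = 31.36
Node uu (S = 48.4): V_uu = e^(−0.01)·[0.8201·0.0000 + 0.1799·10.9600] = 1.9521
Node ud (S = 26.4): V_ud = e^(−0.01)·[0.8201·10.9600 + 0.1799·24.1600] = 13.2020
Node dd (S = 14.4): V_dd = e^(−0.01)·[0.8201·24.1600 + 0.1799·31.3600] = 25.2020
Node u (S = 44): V_u = e^(−0.01)·[0.8201·1.9521 + 0.1799·13.2020] = 3.9364
Node d (S = 24): V_d = e^(−0.01)·[0.8201·13.2020 + 0.1799·25.2020] = 15.2079
Node 0 (S = 40): V_0 = e^(−0.01)·[0.8201·3.9364 + 0.1799·15.2079] = 5.9048

$5.90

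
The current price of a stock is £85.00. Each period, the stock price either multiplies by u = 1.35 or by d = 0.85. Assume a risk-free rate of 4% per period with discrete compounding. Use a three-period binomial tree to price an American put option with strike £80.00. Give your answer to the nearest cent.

Risk-neutral probability p = (1 + 0.04 − 0.85)/(1.35 − 0.85) = 0.1900/0.5000 = 0.3800
Terminal stock prices: S_uuu = 209.1, S_uud = 131.7, S_udd = 82.91, S_ddd = 52.2
Terminal payoffs (K − S): max(-129.1, 0) = 0, max(-51.68, 0) = 0, max(-2.907, 0) = 0, max(27.8, 0) = 27.8
Node uu (S = 154.9): continuation = 1/1.04·[0.3800·0.0000 + 0.6200·0.0000] = 0.0000; exercise value = 0.0000 ≤ continuation, so V_uu = 0.0000
Node ud (S = 97.54): continuation = 1/1.04·[0.3800·0.0000 + 0.6200·0.0000] = 0.0000; exercise value = 0.0000 ≤ continuation, so V_ud = 0.0000
Node dd (S = 61.41): continuation = 1/1.04·[0.3800·0.0000 + 0.6200·27.7994] = 16.5727; exercise value = 18.5875 > continuation, so V_dd = 18.5875 (exercise)
Node u (S = 114.8): continuation = 1/1.04·[0.3800·0.0000 + 0.6200·0.0000] = 0.0000; exercise value = 0.0000 ≤ continuation, so V_u = 0.0000
Node d (S = 72.25): continuation = 1/1.04·[0.3800·0.0000 + 0.6200·18.5875] = 11.0810; exercise value = 7.7500 ≤ continuation, so V_d = 11.0810
Node 0 (S = 85): continuation = 1/1.04·[0.3800·0.0000 + 0.6200·11.0810] = 6.6060; exercise value = 0.0000 ≤ continuation, so V_0 = 6.6060

£6.61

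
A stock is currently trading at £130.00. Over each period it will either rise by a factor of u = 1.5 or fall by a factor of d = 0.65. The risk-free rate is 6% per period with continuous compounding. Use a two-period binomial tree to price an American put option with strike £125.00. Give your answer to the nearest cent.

£19.66

Risk-neutral probability p = (e^0.06 − 0.65)/(1.5 − 0.65) = 0.4118/0.8500 = 0.4845
Terminal stock prices: S_uu = 292.5, S_ud = 126.8, S_dd = 54.93
Terminal payoffs (K − S): max(-167.5, 0) = 0, max(-1.75, 0) = 0, max(70.07, 0) = 70.07
Node u (S = 195): continuation = e^(−0.06)·[0.4845·0.0000 + 0.5155·0.0000] = 0.0000; exercise value = 0.0000 ≤ continuation, so V_u = 0.0000
Node d (S = 84.5): continuation = e^(−0.06)·[0.4845·0.0000 + 0.5155·70.0750] = 34.0191; exercise value = 40.5000 > continuation, so V_d = 40.5000 (exercise)
Node 0 (S = 130): continuation = e^(−0.06)·[0.4845·0.0000 + 0.5155·40.5000] = 19.6614; exercise value = 0.0000 ≤ continuation, so V_0 = 19.6614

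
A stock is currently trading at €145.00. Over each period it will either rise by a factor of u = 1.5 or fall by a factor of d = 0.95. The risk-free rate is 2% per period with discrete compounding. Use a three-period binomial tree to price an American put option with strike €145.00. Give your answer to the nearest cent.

€12.95

Risk-neutral probability p = (1 + 0.02 − 0.95)/(1.5 − 0.95) = 0.0700/0.5500 = 0.1273
Terminal stock prices: S_uuu = 489.4, S_uud = 309.9, S_udd = 196.3, S_ddd = 124.3
Terminal payoffs (K − S): max(-344.4, 0) = 0, max(-164.9, 0) = 0, max(-51.29, 0) = 0, max(20.68, 0) = 20.68
Node uu (S = 326.2): continuation = 1/1.02·[0.1273·0.0000 + 0.8727·0.0000] = 0.0000; exercise value = 0.0000 ≤ continuation, so V_uu = 0.0000
Node ud (S = 206.6): continuation = 1/1.02·[0.1273·0.0000 + 0.8727·0.0000] = 0.0000; exercise value = 0.0000 ≤ continuation, so V_ud = 0.0000
Node dd (S = 130.9): continuation = 1/1.02·[0.1273·0.0000 + 0.8727·20.6806] = 17.6947; exercise value = 14.1375 ≤ continuation, so V_dd = 17.6947
Node u (S = 217.5): continuation = 1/1.02·[0.1273·0.0000 + 0.8727·0.0000] = 0.0000; exercise value = 0.0000 ≤ continuation, so V_u = 0.0000
Node d (S = 137.8): continuation = 1/1.02·[0.1273·0.0000 + 0.8727·17.6947] = 15.1398; exercise value = 7.2500 ≤ continuation, so V_d = 15.1398
Node 0 (S = 145): continuation = 1/1.02·[0.1273·0.0000 + 0.8727·15.1398] = 12.9538; exercise value = 0.0000 ≤ continuation, so V_0 = 12.9538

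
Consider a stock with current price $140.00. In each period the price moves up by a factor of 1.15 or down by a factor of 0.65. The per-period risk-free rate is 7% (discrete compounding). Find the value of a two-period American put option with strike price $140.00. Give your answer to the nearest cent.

Risk-neutral probability p = (1 + 0.07 − 0.65)/(1.15 − 0.65) = 0.4200/0.5000 = 0.8400
Terminal stock prices: S_uu = 185.1, S_ud = 104.7, S_dd = 59.15
Terminal payoffs (K − S): max(-45.15, 0) = 0, max(35.35, 0) = 35.35, max(80.85, 0) = 80.85
Node u (S = 161): continuation = 1/1.07·[0.8400·0.0000 + 0.1600·35.3500] = 5.2860; exercise value = 0.0000 ≤ continuation, so V_u = 5.2860
Node d (S = 91): continuation = 1/1.07·[0.8400·35.3500 + 0.1600·80.8500] = 39.8411; exercise value = 49.0000 > continuation, so V_d = 49.0000 (exercise)
Node 0 (S = 140): continuation = 1/1.07·[0.8400·5.2860 + 0.1600·49.0000] = 11.4768; exercise value = 0.0000 ≤ continuation, so V_0 = 11.4768

$11.48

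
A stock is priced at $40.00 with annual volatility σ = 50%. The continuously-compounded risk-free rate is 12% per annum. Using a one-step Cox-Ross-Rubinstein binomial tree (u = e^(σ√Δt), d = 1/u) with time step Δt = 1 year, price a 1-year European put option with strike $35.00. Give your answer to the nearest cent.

$4.76

CRR parameters: u = e^(σ√Δt) = e^(0.5·√1) = 1.6487, d = 1/u = 0.6065
Per-period rate: rΔt = 0.12·1 = 0.12, so R = e^0.12 = 1.1275
Risk-neutral probability p = (e^0.12 − 0.6065)/(1.6487 − 0.6065) = 0.5210/1.0422 = 0.4999
Terminal stock prices: S_u = 65.95, S_d = 24.26
Terminal payoffs (K − S): max(-30.95, 0) = 0, max(10.74, 0) = 10.74
Node 0 (S = 40): V_0 = e^(−0.12)·[0.4999·0.0000 + 0.5001·10.7388] = 4.7634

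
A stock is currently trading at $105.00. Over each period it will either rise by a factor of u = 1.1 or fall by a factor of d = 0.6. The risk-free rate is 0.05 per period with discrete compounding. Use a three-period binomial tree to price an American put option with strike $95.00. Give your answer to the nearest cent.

Risk-neutral probability p = (1 + 0.05 − 0.6)/(1.1 − 0.6) = 0.4500/0.5000 = 0.9000
Terminal stock prices: S_uuu = 139.8, S_uud = 76.23, S_udd = 41.58, S_ddd = 22.68
Terminal payoffs (K − S): max(-44.76, 0) = 0, max(18.77, 0) = 18.77, max(53.42, 0) = 53.42, max(72.32, 0) = 72.32
Node uu (S = 127.1): continuation = 1/1.05·[0.9000·0.0000 + 0.1000·18.7700] = 1.7876; exercise value = 0.0000 ≤ continuation, so V_uu = 1.7876
Node ud (S = 69.3): continuation = 1/1.05·[0.9000·18.7700 + 0.1000·53.4200] = 21.1762; exercise value = 25.7000 > continuation, so V_ud = 25.7000 (exercise)
Node dd (S = 37.8): continuation = 1/1.05·[0.9000·53.4200 + 0.1000·72.3200] = 52.6762; exercise value = 57.2000 > continuation, so V_dd = 57.2000 (exercise)
Node u (S = 115.5): continuation = 1/1.05·[0.9000·1.7876 + 0.1000·25.7000] = 3.9799; exercise value = 0.0000 ≤ continuation, so V_u = 3.9799
Node d (S = 63): continuation = 1/1.05·[0.9000·25.7000 + 0.1000·57.2000] = 27.4762; exercise value = 32.0000 > continuation, so V_d = 32.0000 (exercise)
Node 0 (S = 105): continuation = 1/1.05·[0.9000·3.9799 + 0.1000·32.0000] = 6.4589; exercise value = 0.0000 ≤ continuation, so V_0 = 6.4589

$6.46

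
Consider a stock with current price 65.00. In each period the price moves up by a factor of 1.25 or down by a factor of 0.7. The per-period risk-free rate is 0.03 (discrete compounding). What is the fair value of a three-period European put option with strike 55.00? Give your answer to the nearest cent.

5.92

Risk-neutral probability p = (1 + 0.03 − 0.7)/(1.25 − 0.7) = 0.3300/0.5500 = 0.6000
Terminal stock prices: S_uuu = 127, S_uud = 71.09, S_udd = 39.81, S_ddd = 22.29
Terminal payoffs (K − S): max(-71.95, 0) = 0, max(-16.09, 0) = 0, max(15.19, 0) = 15.19, max(32.71, 0) = 32.71
Node uu (S = 101.6): V_uu = 1/1.03·[0.6000·0.0000 + 0.4000·0.0000] = 0.0000
Node ud (S = 56.87): V_ud = 1/1.03·[0.6000·0.0000 + 0.4000·15.1875] = 5.8981
Node dd (S = 31.85): V_dd = 1/1.03·[0.6000·15.1875 + 0.4000·32.7050] = 21.5481
Node u (S = 81.25): V_u = 1/1.03·[0.6000·0.0000 + 0.4000·5.8981] = 2.2905
Node d (S = 45.5): V_d = 1/1.03·[0.6000·5.8981 + 0.4000·21.5481] = 11.8039
Node 0 (S = 65): V_0 = 1/1.03·[0.6000·2.2905 + 0.4000·11.8039] = 5.9183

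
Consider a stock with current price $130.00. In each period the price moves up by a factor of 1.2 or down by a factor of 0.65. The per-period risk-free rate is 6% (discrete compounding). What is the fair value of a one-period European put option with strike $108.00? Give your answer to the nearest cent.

$5.64

Risk-neutral probability p = (1 + 0.06 − 0.65)/(1.2 − 0.65) = 0.4100/0.5500 = 0.7455
Terminal stock prices: S_u = 156, S_d = 84.5
Terminal payoffs (K − S): max(-48, 0) = 0, max(23.5, 0) = 23.5
Node 0 (S = 130): V_0 = 1/1.06·[0.7455·0.0000 + 0.2545·23.5000] = 5.6432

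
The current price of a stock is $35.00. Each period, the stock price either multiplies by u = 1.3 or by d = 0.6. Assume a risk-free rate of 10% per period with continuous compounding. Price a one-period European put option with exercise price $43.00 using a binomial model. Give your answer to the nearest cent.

Risk-neutral probability p = (e^0.1 − 0.6)/(1.3 − 0.6) = 0.5052/0.7000 = 0.7217
Terminal stock prices: S_u = 45.5, S_d = 21
Terminal payoffs (K − S): max(-2.5, 0) = 0, max(22, 0) = 22
Node 0 (S = 35): V_0 = e^(−0.1)·[0.7217·0.0000 + 0.2783·22.0000] = 5.5405

$5.54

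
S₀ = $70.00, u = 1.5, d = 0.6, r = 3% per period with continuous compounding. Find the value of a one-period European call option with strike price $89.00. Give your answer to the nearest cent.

$7.43

Risk-neutral probability p = (e^0.03 − 0.6)/(1.5 − 0.6) = 0.4305/0.9000 = 0.4783
Terminal stock prices: S_u = 105, S_d = 42
Terminal payoffs (S − K): max(16, 0) = 16, max(-47, 0) = 0
Node 0 (S = 70): V_0 = e^(−0.03)·[0.4783·16.0000 + 0.5217·0.0000] = 7.4264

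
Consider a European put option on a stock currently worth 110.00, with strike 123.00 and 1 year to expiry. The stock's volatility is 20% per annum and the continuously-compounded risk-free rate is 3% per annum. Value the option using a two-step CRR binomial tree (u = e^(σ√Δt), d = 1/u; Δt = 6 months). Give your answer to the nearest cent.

CRR parameters: u = e^(σ√Δt) = e^(0.2·√0.5) = 1.1519, d = 1/u = 0.8681
Per-period rate: rΔt = 0.03·0.5 = 0.015, so R = e^0.015 = 1.0151
Risk-neutral probability p = (e^0.015 − 0.8681)/(1.1519 − 0.8681) = 0.1470/0.2838 = 0.5180
Terminal stock prices: S_uu = 146, S_ud = 110, S_dd = 82.9
Terminal payoffs (K − S): max(-22.96, 0) = 0, max(13, 0) = 13, max(40.1, 0) = 40.1
Node u (S = 126.7): V_u = e^(−0.015)·[0.5180·0.0000 + 0.4820·13.0000] = 6.1732
Node d (S = 95.49): V_d = e^(−0.015)·[0.5180·13.0000 + 0.4820·40.0998] = 25.6752
Node 0 (S = 110): V_0 = e^(−0.015)·[0.5180·6.1732 + 0.4820·25.6752] = 15.3421

15.34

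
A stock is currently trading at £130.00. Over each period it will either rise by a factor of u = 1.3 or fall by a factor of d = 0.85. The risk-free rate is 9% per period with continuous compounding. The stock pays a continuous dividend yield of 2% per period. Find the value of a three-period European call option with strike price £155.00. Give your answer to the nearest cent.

Per-period risk-free factor R = e^0.09 = 1.0942; dividend-adjusted growth = e^(0.09−0.02) = 1.0725.
Risk-neutral probability p = (1.0725 − 0.85)/(1.3 − 0.85) = 0.2225/0.4500 = 0.4945
Terminal stock prices: S_uuu = 285.6, S_uud = 186.7, S_udd = 122.1, S_ddd = 79.84
Terminal payoffs (S − K): max(130.6, 0) = 130.6, max(31.75, 0) = 31.75, max(-32.9, 0) = 0, max(-75.16, 0) = 0
Node uu (S = 219.7): V_uu = e^(−0.09)·[0.4945·130.6100 + 0.5055·31.7450] = 73.6903
Node ud (S = 143.7): V_ud = e^(−0.09)·[0.4945·31.7450 + 0.5055·0.0000] = 14.3457
Node dd (S = 93.92): V_dd = e^(−0.09)·[0.4945·0.0000 + 0.5055·0.0000] = 0.0000
Node u (S = 169): V_u = e^(−0.09)·[0.4945·73.6903 + 0.5055·14.3457] = 39.9291
Node d (S = 110.5): V_d = e^(−0.09)·[0.4945·14.3457 + 0.5055·0.0000] = 6.4829
Node 0 (S = 130): V_0 = e^(−0.09)·[0.4945·39.9291 + 0.5055·6.4829] = 21.0394

£21.04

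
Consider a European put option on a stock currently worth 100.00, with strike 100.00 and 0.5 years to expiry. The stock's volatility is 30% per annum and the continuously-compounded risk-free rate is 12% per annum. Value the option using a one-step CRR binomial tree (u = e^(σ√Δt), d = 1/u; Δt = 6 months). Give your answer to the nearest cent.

CRR parameters: u = e^(σ√Δt) = e^(0.3·√0.5) = 1.2363, d = 1/u = 0.8089
Per-period rate: rΔt = 0.12·0.5 = 0.06, so R = e^0.06 = 1.0618
Risk-neutral probability p = (e^0.06 − 0.8089)/(1.2363 − 0.8089) = 0.2530/0.4275 = 0.5918
Terminal stock prices: S_u = 123.6, S_d = 80.89
Terminal payoffs (K − S): max(-23.63, 0) = 0, max(19.11, 0) = 19.11
Node 0 (S = 100): V_0 = e^(−0.06)·[0.5918·0.0000 + 0.4082·19.1142] = 7.3475

7.35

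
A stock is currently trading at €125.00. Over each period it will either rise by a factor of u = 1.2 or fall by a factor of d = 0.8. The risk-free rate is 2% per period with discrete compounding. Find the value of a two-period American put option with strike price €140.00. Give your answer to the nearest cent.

Risk-neutral probability p = (1 + 0.02 − 0.8)/(1.2 − 0.8) = 0.2200/0.4000 = 0.5500
Terminal stock prices: S_uu = 180, S_ud = 120, S_dd = 80
Terminal payoffs (K − S): max(-40, 0) = 0, max(20, 0) = 20, max(60, 0) = 60
Node u (S = 150): continuation = 1/1.02·[0.5500·0.0000 + 0.4500·20.0000] = 8.8235; exercise value = 0.0000 ≤ continuation, so V_u = 8.8235
Node d (S = 100): continuation = 1/1.02·[0.5500·20.0000 + 0.4500·60.0000] = 37.2549; exercise value = 40.0000 > continuation, so V_d = 40.0000 (exercise)
Node 0 (S = 125): continuation = 1/1.02·[0.5500·8.8235 + 0.4500·40.0000] = 22.4048; exercise value = 15.0000 ≤ continuation, so V_0 = 22.4048

€22.40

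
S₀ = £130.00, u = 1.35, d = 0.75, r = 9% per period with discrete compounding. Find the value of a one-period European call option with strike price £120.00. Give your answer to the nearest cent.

Risk-neutral probability p = (1 + 0.09 − 0.75)/(1.35 − 0.75) = 0.3400/0.6000 = 0.5667
Terminal stock prices: S_u = 175.5, S_d = 97.5
Terminal payoffs (S − K): max(55.5, 0) = 55.5, max(-22.5, 0) = 0
Node 0 (S = 130): V_0 = 1/1.09·[0.5667·55.5000 + 0.4333·0.0000] = 28.8532

£28.85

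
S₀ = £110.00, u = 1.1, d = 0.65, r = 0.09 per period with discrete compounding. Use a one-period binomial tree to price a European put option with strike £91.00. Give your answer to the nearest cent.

Risk-neutral probability p = (1 + 0.09 − 0.65)/(1.1 − 0.65) = 0.4400/0.4500 = 0.9778
Terminal stock prices: S_u = 121, S_d = 71.5
Terminal payoffs (K − S): max(-30, 0) = 0, max(19.5, 0) = 19.5
Node 0 (S = 110): V_0 = 1/1.09·[0.9778·0.0000 + 0.0222·19.5000] = 0.3976

£0.40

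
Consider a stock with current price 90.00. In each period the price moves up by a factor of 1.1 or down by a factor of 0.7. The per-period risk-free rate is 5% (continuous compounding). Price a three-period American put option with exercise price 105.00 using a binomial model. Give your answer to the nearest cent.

15.00

Risk-neutral probability p = (e^0.05 − 0.7)/(1.1 − 0.7) = 0.3513/0.4000 = 0.8782
Terminal stock prices: S_uuu = 119.8, S_uud = 76.23, S_udd = 48.51, S_ddd = 30.87
Terminal payoffs (K − S): max(-14.79, 0) = 0, max(28.77, 0) = 28.77, max(56.49, 0) = 56.49, max(74.13, 0) = 74.13
Node uu (S = 108.9): continuation = e^(−0.05)·[0.8782·0.0000 + 0.1218·28.7700] = 3.3339; exercise value = 0.0000 ≤ continuation, so V_uu = 3.3339
Node ud (S = 69.3): continuation = e^(−0.05)·[0.8782·28.7700 + 0.1218·56.4900] = 30.5791; exercise value = 35.7000 > continuation, so V_ud = 35.7000 (exercise)
Node dd (S = 44.1): continuation = e^(−0.05)·[0.8782·56.4900 + 0.1218·74.1300] = 55.7791; exercise value = 60.9000 > continuation, so V_dd = 60.9000 (exercise)
Node u (S = 99): continuation = e^(−0.05)·[0.8782·3.3339 + 0.1218·35.7000] = 6.9219; exercise value = 6.0000 ≤ continuation, so V_u = 6.9219
Node d (S = 63): continuation = e^(−0.05)·[0.8782·35.7000 + 0.1218·60.9000] = 36.8791; exercise value = 42.0000 > continuation, so V_d = 42.0000 (exercise)
Node 0 (S = 90): continuation = e^(−0.05)·[0.8782·6.9219 + 0.1218·42.0000] = 10.6492; exercise value = 15.0000 > continuation, so V_0 = 15.0000 (exercise)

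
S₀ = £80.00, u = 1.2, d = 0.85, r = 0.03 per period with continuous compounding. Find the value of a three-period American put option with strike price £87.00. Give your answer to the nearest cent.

£10.88

Risk-neutral probability p = (e^0.03 − 0.85)/(1.2 − 0.85) = 0.1805/0.3500 = 0.5156
Terminal stock prices: S_uuu = 138.2, S_uud = 97.92, S_udd = 69.36, S_ddd = 49.13
Terminal payoffs (K − S): max(-51.24, 0) = 0, max(-10.92, 0) = 0, max(17.64, 0) = 17.64, max(37.87, 0) = 37.87
Node uu (S = 115.2): continuation = e^(−0.03)·[0.5156·0.0000 + 0.4844·0.0000] = 0.0000; exercise value = 0.0000 ≤ continuation, so V_uu = 0.0000
Node ud (S = 81.6): continuation = e^(−0.03)·[0.5156·0.0000 + 0.4844·17.6400] = 8.2925; exercise value = 5.4000 ≤ continuation, so V_ud = 8.2925
Node dd (S = 57.8): continuation = e^(−0.03)·[0.5156·17.6400 + 0.4844·37.8700] = 26.6288; exercise value = 29.2000 > continuation, so V_dd = 29.2000 (exercise)
Node u (S = 96): continuation = e^(−0.03)·[0.5156·0.0000 + 0.4844·8.2925] = 3.8983; exercise value = 0.0000 ≤ continuation, so V_u = 3.8983
Node d (S = 68): continuation = e^(−0.03)·[0.5156·8.2925 + 0.4844·29.2000] = 17.8760; exercise value = 19.0000 > continuation, so V_d = 19.0000 (exercise)
Node 0 (S = 80): continuation = e^(−0.03)·[0.5156·3.8983 + 0.4844·19.0000] = 10.8824; exercise value = 7.0000 ≤ continuation, so V_0 = 10.8824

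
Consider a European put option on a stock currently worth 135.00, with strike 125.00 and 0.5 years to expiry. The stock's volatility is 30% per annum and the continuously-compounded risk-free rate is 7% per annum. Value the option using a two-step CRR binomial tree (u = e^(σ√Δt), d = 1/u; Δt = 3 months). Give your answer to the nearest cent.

CRR parameters: u = e^(σ√Δt) = e^(0.3·√0.25) = 1.1618, d = 1/u = 0.8607
Per-period rate: rΔt = 0.07·0.25 = 0.0175, so R = e^0.0175 = 1.0177
Risk-neutral probability p = (e^0.0175 − 0.8607)/(1.1618 − 0.8607) = 0.1569/0.3011 = 0.5212
Terminal stock prices: S_uu = 182.2, S_ud = 135, S_dd = 100
Terminal payoffs (K − S): max(-57.23, 0) = 0, max(-10, 0) = 0, max(24.99, 0) = 24.99
Node u (S = 156.8): V_u = e^(−0.0175)·[0.5212·0.0000 + 0.4788·0.0000] = 0.0000
Node d (S = 116.2): V_d = e^(−0.0175)·[0.5212·0.0000 + 0.4788·24.9895] = 11.7575
Node 0 (S = 135): V_0 = e^(−0.0175)·[0.5212·0.0000 + 0.4788·11.7575] = 5.5319

5.53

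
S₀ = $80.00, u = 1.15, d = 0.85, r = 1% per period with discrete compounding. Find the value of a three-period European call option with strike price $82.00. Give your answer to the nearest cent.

$8.91

Risk-neutral probability p = (1 + 0.01 − 0.85)/(1.15 − 0.85) = 0.1600/0.3000 = 0.5333
Terminal stock prices: S_uuu = 121.7, S_uud = 89.93, S_udd = 66.47, S_ddd = 49.13
Terminal payoffs (S − K): max(39.67, 0) = 39.67, max(7.93, 0) = 7.93, max(-15.53, 0) = 0, max(-32.87, 0) = 0
Node uu (S = 105.8): V_uu = 1/1.01·[0.5333·39.6700 + 0.4667·7.9300] = 24.6119
Node ud (S = 78.2): V_ud = 1/1.01·[0.5333·7.9300 + 0.4667·0.0000] = 4.1875
Node dd (S = 57.8): V_dd = 1/1.01·[0.5333·0.0000 + 0.4667·0.0000] = 0.0000
Node u (S = 92): V_u = 1/1.01·[0.5333·24.6119 + 0.4667·4.1875] = 14.9312
Node d (S = 68): V_d = 1/1.01·[0.5333·4.1875 + 0.4667·0.0000] = 2.2112
Node 0 (S = 80): V_0 = 1/1.01·[0.5333·14.9312 + 0.4667·2.2112] = 8.9061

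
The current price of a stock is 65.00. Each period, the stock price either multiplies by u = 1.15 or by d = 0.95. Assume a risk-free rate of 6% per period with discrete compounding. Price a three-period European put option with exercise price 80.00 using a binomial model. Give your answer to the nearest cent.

5.37

Risk-neutral probability p = (1 + 0.06 − 0.95)/(1.15 − 0.95) = 0.1100/0.2000 = 0.5500
Terminal stock prices: S_uuu = 98.86, S_uud = 81.66, S_udd = 67.46, S_ddd = 55.73
Terminal payoffs (K − S): max(-18.86, 0) = 0, max(-1.664, 0) = 0, max(12.54, 0) = 12.54, max(24.27, 0) = 24.27
Node uu (S = 85.96): V_uu = 1/1.06·[0.5500·0.0000 + 0.4500·0.0000] = 0.0000
Node ud (S = 71.01): V_ud = 1/1.06·[0.5500·0.0000 + 0.4500·12.5381] = 5.3228
Node dd (S = 58.66): V_dd = 1/1.06·[0.5500·12.5381 + 0.4500·24.2706] = 16.8092
Node u (S = 74.75): V_u = 1/1.06·[0.5500·0.0000 + 0.4500·5.3228] = 2.2597
Node d (S = 61.75): V_d = 1/1.06·[0.5500·5.3228 + 0.4500·16.8092] = 9.8978
Node 0 (S = 65): V_0 = 1/1.06·[0.5500·2.2597 + 0.4500·9.8978] = 5.3744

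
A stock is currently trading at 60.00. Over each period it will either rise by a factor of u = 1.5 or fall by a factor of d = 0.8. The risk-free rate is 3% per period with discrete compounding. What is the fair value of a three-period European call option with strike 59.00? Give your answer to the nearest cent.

14.41

Risk-neutral probability p = (1 + 0.03 − 0.8)/(1.5 − 0.8) = 0.2300/0.7000 = 0.3286
Terminal stock prices: S_uuu = 202.5, S_uud = 108, S_udd = 57.6, S_ddd = 30.72
Terminal payoffs (S − K): max(143.5, 0) = 143.5, max(49, 0) = 49, max(-1.4, 0) = 0, max(-28.28, 0) = 0
Node uu (S = 135): V_uu = 1/1.03·[0.3286·143.5000 + 0.6714·49.0000] = 77.7184
Node ud (S = 72): V_ud = 1/1.03·[0.3286·49.0000 + 0.6714·0.0000] = 15.6311
Node dd (S = 38.4): V_dd = 1/1.03·[0.3286·0.0000 + 0.6714·0.0000] = 0.0000
Node u (S = 90): V_u = 1/1.03·[0.3286·77.7184 + 0.6714·15.6311] = 34.9818
Node d (S = 48): V_d = 1/1.03·[0.3286·15.6311 + 0.6714·0.0000] = 4.9863
Node 0 (S = 60): V_0 = 1/1.03·[0.3286·34.9818 + 0.6714·4.9863] = 14.4097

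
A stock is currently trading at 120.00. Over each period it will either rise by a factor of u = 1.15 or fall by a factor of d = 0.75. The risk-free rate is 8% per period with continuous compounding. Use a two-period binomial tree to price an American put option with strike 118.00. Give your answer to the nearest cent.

6.03

Risk-neutral probability p = (e^0.08 − 0.75)/(1.15 − 0.75) = 0.3333/0.4000 = 0.8332
Terminal stock prices: S_uu = 158.7, S_ud = 103.5, S_dd = 67.5
Terminal payoffs (K − S): max(-40.7, 0) = 0, max(14.5, 0) = 14.5, max(50.5, 0) = 50.5
Node u (S = 138): continuation = e^(−0.08)·[0.8332·0.0000 + 0.1668·14.5000] = 2.2324; exercise value = 0.0000 ≤ continuation, so V_u = 2.2324
Node d (S = 90): continuation = e^(−0.08)·[0.8332·14.5000 + 0.1668·50.5000] = 18.9277; exercise value = 28.0000 > continuation, so V_d = 28.0000 (exercise)
Node 0 (S = 120): continuation = e^(−0.08)·[0.8332·2.2324 + 0.1668·28.0000] = 6.0279; exercise value = 0.0000 ≤ continuation, so V_0 = 6.0279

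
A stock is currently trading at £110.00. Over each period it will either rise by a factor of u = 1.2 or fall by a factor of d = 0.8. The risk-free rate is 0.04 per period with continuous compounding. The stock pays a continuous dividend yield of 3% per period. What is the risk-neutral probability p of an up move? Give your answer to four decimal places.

Per-period risk-free factor R = e^0.04 = 1.0408; dividend-adjusted growth = e^(0.04−0.03) = 1.0101.
Risk-neutral probability p = (1.0101 − 0.8)/(1.2 − 0.8) = 0.2101/0.4000 = 0.5251

p = 0.5251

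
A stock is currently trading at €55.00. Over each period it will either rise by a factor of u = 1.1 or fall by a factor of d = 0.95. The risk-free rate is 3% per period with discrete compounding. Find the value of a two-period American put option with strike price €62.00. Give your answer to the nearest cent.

Risk-neutral probability p = (1 + 0.03 − 0.95)/(1.1 − 0.95) = 0.0800/0.1500 = 0.5333
Terminal stock prices: S_uu = 66.55, S_ud = 57.48, S_dd = 49.64
Terminal payoffs (K − S): max(-4.55, 0) = 0, max(4.525, 0) = 4.525, max(12.36, 0) = 12.36
Node u (S = 60.5): continuation = 1/1.03·[0.5333·0.0000 + 0.4667·4.5250] = 2.0502; exercise value = 1.5000 ≤ continuation, so V_u = 2.0502
Node d (S = 52.25): continuation = 1/1.03·[0.5333·4.5250 + 0.4667·12.3625] = 7.9442; exercise value = 9.7500 > continuation, so V_d = 9.7500 (exercise)
Node 0 (S = 55): continuation = 1/1.03·[0.5333·2.0502 + 0.4667·9.7500] = 5.4790; exercise value = 7.0000 > continuation, so V_0 = 7.0000 (exercise)

€7.00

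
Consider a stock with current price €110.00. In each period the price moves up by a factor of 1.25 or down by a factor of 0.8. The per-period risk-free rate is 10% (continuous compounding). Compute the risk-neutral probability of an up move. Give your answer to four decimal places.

p = 0.6782

Risk-neutral probability p = (e^0.1 − 0.8)/(1.25 − 0.8) = 0.3052/0.4500 = 0.6782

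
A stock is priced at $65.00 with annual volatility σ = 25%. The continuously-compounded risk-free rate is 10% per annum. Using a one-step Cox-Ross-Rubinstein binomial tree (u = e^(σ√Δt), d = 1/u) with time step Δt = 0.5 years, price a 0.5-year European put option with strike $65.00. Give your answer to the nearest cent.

CRR parameters: u = e^(σ√Δt) = e^(0.25·√0.5) = 1.1934, d = 1/u = 0.8380
Per-period rate: rΔt = 0.1·0.5 = 0.05, so R = e^0.05 = 1.0513
Risk-neutral probability p = (e^0.05 − 0.8380)/(1.1934 − 0.8380) = 0.2133/0.3554 = 0.6002
Terminal stock prices: S_u = 77.57, S_d = 54.47
Terminal payoffs (K − S): max(-12.57, 0) = 0, max(10.53, 0) = 10.53
Node 0 (S = 65): V_0 = e^(−0.05)·[0.6002·0.0000 + 0.3998·10.5322] = 4.0055

$4.01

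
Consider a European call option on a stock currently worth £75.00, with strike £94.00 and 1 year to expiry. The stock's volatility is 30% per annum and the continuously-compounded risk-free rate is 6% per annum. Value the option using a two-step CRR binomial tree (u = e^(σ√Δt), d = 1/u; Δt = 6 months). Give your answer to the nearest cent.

£5.22

CRR parameters: u = e^(σ√Δt) = e^(0.3·√0.5) = 1.2363, d = 1/u = 0.8089
Per-period rate: rΔt = 0.06·0.5 = 0.03, so R = e^0.03 = 1.0305
Risk-neutral probability p = (e^0.03 − 0.8089)/(1.2363 − 0.8089) = 0.2216/0.4275 = 0.5184
Terminal stock prices: S_uu = 114.6, S_ud = 75, S_dd = 49.07
Terminal payoffs (S − K): max(20.63, 0) = 20.63, max(-19, 0) = 0, max(-44.93, 0) = 0
Node u (S = 92.72): V_u = e^(−0.03)·[0.5184·20.6349 + 0.4816·0.0000] = 10.3812
Node d (S = 60.66): V_d = e^(−0.03)·[0.5184·0.0000 + 0.4816·0.0000] = 0.0000
Node 0 (S = 75): V_0 = e^(−0.03)·[0.5184·10.3812 + 0.4816·0.0000] = 5.2227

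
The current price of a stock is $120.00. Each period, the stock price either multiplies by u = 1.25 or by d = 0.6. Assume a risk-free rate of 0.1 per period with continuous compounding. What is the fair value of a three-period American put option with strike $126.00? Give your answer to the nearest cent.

Risk-neutral probability p = (e^0.1 − 0.6)/(1.25 − 0.6) = 0.5052/0.6500 = 0.7772
Terminal stock prices: S_uuu = 234.4, S_uud = 112.5, S_udd = 54, S_ddd = 25.92
Terminal payoffs (K − S): max(-108.4, 0) = 0, max(13.5, 0) = 13.5, max(72, 0) = 72, max(100.1, 0) = 100.1
Node uu (S = 187.5): continuation = e^(−0.1)·[0.7772·0.0000 + 0.2228·13.5000] = 2.7217; exercise value = 0.0000 ≤ continuation, so V_uu = 2.7217
Node ud (S = 90): continuation = e^(−0.1)·[0.7772·13.5000 + 0.2228·72.0000] = 24.0095; exercise value = 36.0000 > continuation, so V_ud = 36.0000 (exercise)
Node dd (S = 43.2): continuation = e^(−0.1)·[0.7772·72.0000 + 0.2228·100.0800] = 70.8095; exercise value = 82.8000 > continuation, so V_dd = 82.8000 (exercise)
Node u (S = 150): continuation = e^(−0.1)·[0.7772·2.7217 + 0.2228·36.0000] = 9.1720; exercise value = 0.0000 ≤ continuation, so V_u = 9.1720
Node d (S = 72): continuation = e^(−0.1)·[0.7772·36.0000 + 0.2228·82.8000] = 42.0095; exercise value = 54.0000 > continuation, so V_d = 54.0000 (exercise)
Node 0 (S = 120): continuation = e^(−0.1)·[0.7772·9.1720 + 0.2228·54.0000] = 17.3369; exercise value = 6.0000 ≤ continuation, so V_0 = 17.3369

$17.34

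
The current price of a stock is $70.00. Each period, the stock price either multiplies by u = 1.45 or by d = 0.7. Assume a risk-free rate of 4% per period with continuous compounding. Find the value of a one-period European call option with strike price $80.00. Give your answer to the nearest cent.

$9.39

Risk-neutral probability p = (e^0.04 − 0.7)/(1.45 − 0.7) = 0.3408/0.7500 = 0.4544
Terminal stock prices: S_u = 101.5, S_d = 49
Terminal payoffs (S − K): max(21.5, 0) = 21.5, max(-31, 0) = 0
Node 0 (S = 70): V_0 = e^(−0.04)·[0.4544·21.5000 + 0.5456·0.0000] = 9.3868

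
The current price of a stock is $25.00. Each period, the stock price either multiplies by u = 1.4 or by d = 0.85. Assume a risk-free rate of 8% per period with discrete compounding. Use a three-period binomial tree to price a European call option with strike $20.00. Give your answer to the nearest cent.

$9.85

Risk-neutral probability p = (1 + 0.08 − 0.85)/(1.4 − 0.85) = 0.2300/0.5500 = 0.4182
Terminal stock prices: S_uuu = 68.6, S_uud = 41.65, S_udd = 25.29, S_ddd = 15.35
Terminal payoffs (S − K): max(48.6, 0) = 48.6, max(21.65, 0) = 21.65, max(5.287, 0) = 5.287, max(-4.647, 0) = 0
Node uu (S = 49): V_uu = 1/1.08·[0.4182·48.6000 + 0.5818·21.6500] = 30.4815
Node ud (S = 29.75): V_ud = 1/1.08·[0.4182·21.6500 + 0.5818·5.2875] = 11.2315
Node dd (S = 18.06): V_dd = 1/1.08·[0.4182·5.2875 + 0.5818·0.0000] = 2.0473
Node u (S = 35): V_u = 1/1.08·[0.4182·30.4815 + 0.5818·11.2315] = 17.8532
Node d (S = 21.25): V_d = 1/1.08·[0.4182·11.2315 + 0.5818·2.0473] = 5.4518
Node 0 (S = 25): V_0 = 1/1.08·[0.4182·17.8532 + 0.5818·5.4518] = 9.8499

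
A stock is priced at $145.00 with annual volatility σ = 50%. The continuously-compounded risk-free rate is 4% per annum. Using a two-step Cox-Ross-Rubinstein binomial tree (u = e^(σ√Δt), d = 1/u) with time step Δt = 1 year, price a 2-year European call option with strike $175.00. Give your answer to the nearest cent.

CRR parameters: u = e^(σ√Δt) = e^(0.5·√1) = 1.6487, d = 1/u = 0.6065
Per-period rate: rΔt = 0.04·1 = 0.04, so R = e^0.04 = 1.0408
Risk-neutral probability p = (e^0.04 − 0.6065)/(1.6487 − 0.6065) = 0.4343/1.0422 = 0.4167
Terminal stock prices: S_uu = 394.2, S_ud = 145, S_dd = 53.34
Terminal payoffs (S − K): max(219.2, 0) = 219.2, max(-30, 0) = 0, max(-121.7, 0) = 0
Node u (S = 239.1): V_u = e^(−0.04)·[0.4167·219.1509 + 0.5833·0.0000] = 87.7393
Node d (S = 87.95): V_d = e^(−0.04)·[0.4167·0.0000 + 0.5833·0.0000] = 0.0000
Node 0 (S = 145): V_0 = e^(−0.04)·[0.4167·87.7393 + 0.5833·0.0000] = 35.1273

$35.13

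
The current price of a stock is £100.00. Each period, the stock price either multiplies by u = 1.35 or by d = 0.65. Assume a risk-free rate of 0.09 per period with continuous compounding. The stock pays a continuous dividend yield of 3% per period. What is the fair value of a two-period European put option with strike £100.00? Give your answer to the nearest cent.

Per-period risk-free factor R = e^0.09 = 1.0942; dividend-adjusted growth = e^(0.09−0.03) = 1.0618.
Risk-neutral probability p = (1.0618 − 0.65)/(1.35 − 0.65) = 0.4118/0.7000 = 0.5883
Terminal stock prices: S_uu = 182.3, S_ud = 87.75, S_dd = 42.25
Terminal payoffs (K − S): max(-82.25, 0) = 0, max(12.25, 0) = 12.25, max(57.75, 0) = 57.75
Node u (S = 135): V_u = e^(−0.09)·[0.5883·0.0000 + 0.4117·12.2500] = 4.6088
Node d (S = 65): V_d = e^(−0.09)·[0.5883·12.2500 + 0.4117·57.7500] = 28.3142
Node 0 (S = 100): V_0 = e^(−0.09)·[0.5883·4.6088 + 0.4117·28.3142] = 13.1308

£13.13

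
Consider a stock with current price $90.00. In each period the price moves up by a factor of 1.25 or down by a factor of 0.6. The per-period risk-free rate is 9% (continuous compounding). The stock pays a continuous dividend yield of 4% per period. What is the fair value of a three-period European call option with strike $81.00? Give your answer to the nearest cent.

Per-period risk-free factor R = e^0.09 = 1.0942; dividend-adjusted growth = e^(0.09−0.04) = 1.0513.
Risk-neutral probability p = (1.0513 − 0.6)/(1.25 − 0.6) = 0.4513/0.6500 = 0.6943
Terminal stock prices: S_uuu = 175.8, S_uud = 84.38, S_udd = 40.5, S_ddd = 19.44
Terminal payoffs (S − K): max(94.78, 0) = 94.78, max(3.375, 0) = 3.375, max(-40.5, 0) = 0, max(-61.56, 0) = 0
Node uu (S = 140.6): V_uu = e^(−0.09)·[0.6943·94.7812 + 0.3057·3.3750] = 61.0826
Node ud (S = 67.5): V_ud = e^(−0.09)·[0.6943·3.3750 + 0.3057·0.0000] = 2.1415
Node dd (S = 32.4): V_dd = e^(−0.09)·[0.6943·0.0000 + 0.3057·0.0000] = 0.0000
Node u (S = 112.5): V_u = e^(−0.09)·[0.6943·61.0826 + 0.3057·2.1415] = 39.3558
Node d (S = 54): V_d = e^(−0.09)·[0.6943·2.1415 + 0.3057·0.0000] = 1.3588
Node 0 (S = 90): V_0 = e^(−0.09)·[0.6943·39.3558 + 0.3057·1.3588] = 25.3513

$25.35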